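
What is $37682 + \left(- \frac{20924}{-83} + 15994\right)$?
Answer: $\frac{4476032}{83} \approx 53928.0$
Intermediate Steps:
$37682 + \left(- \frac{20924}{-83} + 15994\right) = 37682 + \left(\left(-20924\right) \left(- \frac{1}{83}\right) + 15994\right) = 37682 + \left(\frac{20924}{83} + 15994\right) = 37682 + \frac{1348426}{83} = \frac{4476032}{83}$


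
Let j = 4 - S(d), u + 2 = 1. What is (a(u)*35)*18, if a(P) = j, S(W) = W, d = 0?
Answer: 2520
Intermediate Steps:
u = -1 (u = -2 + 1 = -1)
j = 4 (j = 4 - 1*0 = 4 + 0 = 4)
a(P) = 4
(a(u)*35)*18 = (4*35)*18 = 140*18 = 2520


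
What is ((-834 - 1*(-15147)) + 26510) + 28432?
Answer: 69255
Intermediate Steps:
((-834 - 1*(-15147)) + 26510) + 28432 = ((-834 + 15147) + 26510) + 28432 = (14313 + 26510) + 28432 = 40823 + 28432 = 69255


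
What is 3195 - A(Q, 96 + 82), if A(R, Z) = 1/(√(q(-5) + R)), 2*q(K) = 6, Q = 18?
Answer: 3195 - √21/21 ≈ 3194.8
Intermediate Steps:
q(K) = 3 (q(K) = (½)*6 = 3)
A(R, Z) = (3 + R)^(-½) (A(R, Z) = 1/(√(3 + R)) = (3 + R)^(-½))
3195 - A(Q, 96 + 82) = 3195 - 1/√(3 + 18) = 3195 - 1/√21 = 3195 - √21/21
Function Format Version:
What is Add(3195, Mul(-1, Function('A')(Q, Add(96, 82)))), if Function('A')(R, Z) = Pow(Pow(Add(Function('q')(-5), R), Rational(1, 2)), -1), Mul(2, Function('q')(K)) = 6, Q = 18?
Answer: Add(3195, Mul(Rational(-1, 21), Pow(21, Rational(1, 2)))) ≈ 3194.8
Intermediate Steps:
Function('q')(K) = 3 (Function('q')(K) = Mul(Rational(1, 2), 6) = 3)
Function('A')(R, Z) = Pow(Add(3, R), Rational(-1, 2)) (Function('A')(R, Z) = Pow(Pow(Add(3, R), Rational(1, 2)), -1) = Pow(Add(3, R), Rational(-1, 2)))
Add(3195, Mul(-1, Function('A')(Q, Add(96, 82)))) = Add(3195, Mul(-1, Pow(Add(3, 18), Rational(-1, 2)))) = Add(3195, Mul(-1, Pow(21, Rational(-1, 2)))) = Add(3195, Mul(-1, Mul(Rational(1, 21), Pow(21, Rational(1, 2))))) = Add(3195, Mul(Rational(-1, 21), Pow(21, Rational(1, 2))))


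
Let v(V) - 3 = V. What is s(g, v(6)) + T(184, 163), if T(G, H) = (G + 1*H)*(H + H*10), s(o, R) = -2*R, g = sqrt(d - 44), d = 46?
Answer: 622153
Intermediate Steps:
v(V) = 3 + V
g = sqrt(2) (g = sqrt(46 - 44) = sqrt(2) ≈ 1.4142)
T(G, H) = 11*H*(G + H) (T(G, H) = (G + H)*(H + 10*H) = (G + H)*(11*H) = 11*H*(G + H))
s(g, v(6)) + T(184, 163) = -2*(3 + 6) + 11*163*(184 + 163) = -2*9 + 11*163*347 = -18 + 622171 = 622153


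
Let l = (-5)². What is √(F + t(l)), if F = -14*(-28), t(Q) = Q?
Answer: √417 ≈ 20.421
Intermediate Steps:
l = 25
F = 392
√(F + t(l)) = √(392 + 25) = √417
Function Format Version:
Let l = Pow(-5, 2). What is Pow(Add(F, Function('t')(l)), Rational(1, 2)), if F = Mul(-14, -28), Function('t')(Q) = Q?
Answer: Pow(417, Rational(1, 2)) ≈ 20.421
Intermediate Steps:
l = 25
F = 392
Pow(Add(F, Function('t')(l)), Rational(1, 2)) = Pow(Add(392, 25), Rational(1, 2)) = Pow(417, Rational(1, 2))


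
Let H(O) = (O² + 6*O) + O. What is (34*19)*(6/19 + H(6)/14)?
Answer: 26622/7 ≈ 3803.1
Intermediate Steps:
H(O) = O² + 7*O
(34*19)*(6/19 + H(6)/14) = (34*19)*(6/19 + (6*(7 + 6))/14) = 646*(6*(1/19) + (6*13)*(1/14)) = 646*(6/19 + 78*(1/14)) = 646*(6/19 + 39/7) = 646*(783/133) = 26622/7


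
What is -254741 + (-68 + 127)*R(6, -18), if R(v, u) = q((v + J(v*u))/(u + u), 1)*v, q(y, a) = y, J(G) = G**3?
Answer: 12132368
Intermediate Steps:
R(v, u) = v*(v + u**3*v**3)/(2*u) (R(v, u) = ((v + (v*u)**3)/(u + u))*v = ((v + (u*v)**3)/((2*u)))*v = ((v + u**3*v**3)*(1/(2*u)))*v = ((v + u**3*v**3)/(2*u))*v = v*(v + u**3*v**3)/(2*u))
-254741 + (-68 + 127)*R(6, -18) = -254741 + (-68 + 127)*((1/2)*(6**2 + (-18)**3*6**4)/(-18)) = -254741 + 59*((1/2)*(-1/18)*(36 - 5832*1296)) = -254741 + 59*((1/2)*(-1/18)*(36 - 7558272)) = -254741 + 59*((1/2)*(-1/18)*(-7558236)) = -254741 + 59*209951 = -254741 + 12387109 = 12132368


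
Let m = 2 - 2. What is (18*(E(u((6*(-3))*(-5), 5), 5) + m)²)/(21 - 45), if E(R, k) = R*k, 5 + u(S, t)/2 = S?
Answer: -541875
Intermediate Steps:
u(S, t) = -10 + 2*S
m = 0
(18*(E(u((6*(-3))*(-5), 5), 5) + m)²)/(21 - 45) = (18*((-10 + 2*((6*(-3))*(-5)))*5 + 0)²)/(21 - 45) = (18*((-10 + 2*(-18*(-5)))*5 + 0)²)/(-24) = (18*((-10 + 2*90)*5 + 0)²)*(-1/24) = (18*((-10 + 180)*5 + 0)²)*(-1/24) = (18*(170*5 + 0)²)*(-1/24) = (18*(850 + 0)²)*(-1/24) = (18*850²)*(-1/24) = (18*722500)*(-1/24) = 13005000*(-1/24) = -541875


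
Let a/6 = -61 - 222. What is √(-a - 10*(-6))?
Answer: √1758 ≈ 41.929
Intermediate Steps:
a = -1698 (a = 6*(-61 - 222) = 6*(-283) = -1698)
√(-a - 10*(-6)) = √(-1*(-1698) - 10*(-6)) = √(1698 + 60) = √1758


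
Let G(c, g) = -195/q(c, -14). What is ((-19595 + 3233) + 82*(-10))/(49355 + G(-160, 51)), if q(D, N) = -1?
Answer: -8591/24775 ≈ -0.34676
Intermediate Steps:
G(c, g) = 195 (G(c, g) = -195/(-1) = -195*(-1) = 195)
((-19595 + 3233) + 82*(-10))/(49355 + G(-160, 51)) = ((-19595 + 3233) + 82*(-10))/(49355 + 195) = (-16362 - 820)/49550 = -17182*1/49550 = -8591/24775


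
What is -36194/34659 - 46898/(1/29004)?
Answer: -47144197465322/34659 ≈ -1.3602e+9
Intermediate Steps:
-36194/34659 - 46898/(1/29004) = -36194*1/34659 - 46898/1/29004 = -36194/34659 - 46898*29004 = -36194/34659 - 1360229592 = -47144197465322/34659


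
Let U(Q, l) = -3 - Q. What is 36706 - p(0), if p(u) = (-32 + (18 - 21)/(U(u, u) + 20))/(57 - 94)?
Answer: 23087527/629 ≈ 36705.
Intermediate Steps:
p(u) = 32/37 + 3/(37*(17 - u)) (p(u) = (-32 + (18 - 21)/((-3 - u) + 20))/(57 - 94) = (-32 - 3/(17 - u))/(-37) = (-32 - 3/(17 - u))*(-1/37) = 32/37 + 3/(37*(17 - u)))
36706 - p(0) = 36706 - (-547 + 32*0)/(37*(-17 + 0)) = 36706 - (-547 + 0)/(37*(-17)) = 36706 - (-1)*(-547)/(37*17) = 36706 - 1*547/629 = 36706 - 547/629 = 23087527/629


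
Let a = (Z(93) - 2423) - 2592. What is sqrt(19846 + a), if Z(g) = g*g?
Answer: 2*sqrt(5870) ≈ 153.23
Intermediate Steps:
Z(g) = g**2
a = 3634 (a = (93**2 - 2423) - 2592 = (8649 - 2423) - 2592 = 6226 - 2592 = 3634)
sqrt(19846 + a) = sqrt(19846 + 3634) = sqrt(23480) = 2*sqrt(5870)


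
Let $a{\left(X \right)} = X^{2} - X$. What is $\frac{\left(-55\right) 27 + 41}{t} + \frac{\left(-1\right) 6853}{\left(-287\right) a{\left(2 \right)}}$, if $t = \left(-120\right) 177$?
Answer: $\frac{1307023}{108855} \approx 12.007$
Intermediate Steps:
$t = -21240$
$\frac{\left(-55\right) 27 + 41}{t} + \frac{\left(-1\right) 6853}{\left(-287\right) a{\left(2 \right)}} = \frac{\left(-55\right) 27 + 41}{-21240} + \frac{\left(-1\right) 6853}{\left(-287\right) 2 \left(-1 + 2\right)} = \left(-1485 + 41\right) \left(- \frac{1}{21240}\right) - \frac{6853}{\left(-287\right) 2 \cdot 1} = \left(-1444\right) \left(- \frac{1}{21240}\right) - \frac{6853}{\left(-287\right) 2} = \frac{361}{5310} - \frac{6853}{-574} = \frac{361}{5310} - - \frac{979}{82} = \frac{361}{5310} + \frac{979}{82} = \frac{1307023}{108855}$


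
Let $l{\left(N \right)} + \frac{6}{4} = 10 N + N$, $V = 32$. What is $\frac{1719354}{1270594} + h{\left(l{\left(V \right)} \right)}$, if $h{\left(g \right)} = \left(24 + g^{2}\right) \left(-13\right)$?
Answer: $- \frac{312246305093}{195476} \approx -1.5974 \cdot 10^{6}$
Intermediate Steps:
$l{\left(N \right)} = - \frac{3}{2} + 11 N$ ($l{\left(N \right)} = - \frac{3}{2} + \left(10 N + N\right) = - \frac{3}{2} + 11 N$)
$h{\left(g \right)} = -312 - 13 g^{2}$
$\frac{1719354}{1270594} + h{\left(l{\left(V \right)} \right)} = \frac{1719354}{1270594} - \left(312 + 13 \left(- \frac{3}{2} + 11 \cdot 32\right)^{2}\right) = 1719354 \cdot \frac{1}{1270594} - \left(312 + 13 \left(- \frac{3}{2} + 352\right)^{2}\right) = \frac{66129}{48869} - \left(312 + 13 \left(\frac{701}{2}\right)^{2}\right) = \frac{66129}{48869} - \frac{6389461}{4} = - \frac{312246305093}{195476}$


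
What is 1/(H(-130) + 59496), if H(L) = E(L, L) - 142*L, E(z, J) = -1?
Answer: 1/77955 ≈ 1.2828e-5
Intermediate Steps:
H(L) = -1 - 142*L
1/(H(-130) + 59496) = 1/((-1 - 142*(-130)) + 59496) = 1/((-1 + 18460) + 59496) = 1/(18459 + 59496) = 1/77955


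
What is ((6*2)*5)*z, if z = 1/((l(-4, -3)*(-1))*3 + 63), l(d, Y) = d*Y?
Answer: 20/9 ≈ 2.2222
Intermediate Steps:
l(d, Y) = Y*d
z = 1/27 (z = 1/((-3*(-4)*(-1))*3 + 63) = 1/((12*(-1))*3 + 63) = 1/(-12*3 + 63) = 1/(-36 + 63) = 1/27 ≈ 0.037037)
((6*2)*5)*z = ((6*2)*5)*(1/27) = (12*5)*(1/27) = 60*(1/27) = 20/9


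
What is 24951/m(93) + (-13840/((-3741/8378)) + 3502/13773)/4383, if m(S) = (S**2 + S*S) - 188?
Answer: 378846694266947/44413856318070 ≈ 8.5299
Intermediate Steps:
m(S) = -188 + 2*S**2 (m(S) = (S**2 + S**2) - 188 = 2*S**2 - 188 = -188 + 2*S**2)
24951/m(93) + (-13840/((-3741/8378)) + 3502/13773)/4383 = 24951/(-188 + 2*93**2) + (-13840/((-3741/8378)) + 3502/13773)/4383 = 24951/(-188 + 2*8649) + (-13840/((-3741*1/8378)) + 3502*(1/13773))*(1/4383) = 24951/(-188 + 17298) + (-13840/(-3741/8378) + 3502/13773)*(1/4383) = 24951/17110 + (-13840*(-8378/3741) + 3502/13773)*(1/4383) = 24951*(1/17110) + (115951520/3741 + 3502/13773)*(1/4383) = 24951/17110 + (532337795314/17174931)*(1/4383) = 24951/17110 + 532337795314/75277722573 = 378846694266947/44413856318070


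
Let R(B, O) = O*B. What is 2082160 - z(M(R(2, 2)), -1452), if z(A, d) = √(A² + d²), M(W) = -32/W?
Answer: 2082160 - 4*√131773 ≈ 2.0807e+6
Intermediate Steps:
R(B, O) = B*O
2082160 - z(M(R(2, 2)), -1452) = 2082160 - √((-32/(2*2))² + (-1452)²) = 2082160 - √((-32/4)² + 2108304) = 2082160 - √((-32*¼)² + 2108304) = 2082160 - √((-8)² + 2108304) = 2082160 - √(64 + 2108304) = 2082160 - √2108368 = 2082160 - 4*√131773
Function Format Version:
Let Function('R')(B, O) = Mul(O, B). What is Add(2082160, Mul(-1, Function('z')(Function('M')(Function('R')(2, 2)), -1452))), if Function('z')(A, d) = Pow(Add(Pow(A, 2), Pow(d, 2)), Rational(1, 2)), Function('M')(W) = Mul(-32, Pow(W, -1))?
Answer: Add(2082160, Mul(-4, Pow(131773, Rational(1, 2)))) ≈ 2.0807e+6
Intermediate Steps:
Function('R')(B, O) = Mul(B, O)
Add(2082160, Mul(-1, Function('z')(Function('M')(Function('R')(2, 2)), -1452))) = Add(2082160, Mul(-1, Pow(Add(Pow(Mul(-32, Pow(Mul(2, 2), -1)), 2), Pow(-1452, 2)), Rational(1, 2)))) = Add(2082160, Mul(-1, Pow(Add(Pow(Mul(-32, Pow(4, -1)), 2), 2108304), Rational(1, 2)))) = Add(2082160, Mul(-1, Pow(Add(Pow(Mul(-32, Rational(1, 4)), 2), 2108304), Rational(1, 2)))) = Add(2082160, Mul(-1, Pow(Add(Pow(-8, 2), 2108304), Rational(1, 2)))) = Add(2082160, Mul(-1, Pow(Add(64, 2108304), Rational(1, 2)))) = Add(2082160, Mul(-1, Pow(2108368, Rational(1, 2)))) = Add(2082160, Mul(-1, Mul(4, Pow(131773, Rational(1, 2))))) = Add(2082160, Mul(-4, Pow(131773, Rational(1, 2))))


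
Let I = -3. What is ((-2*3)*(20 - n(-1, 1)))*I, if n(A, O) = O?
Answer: 342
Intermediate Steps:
((-2*3)*(20 - n(-1, 1)))*I = ((-2*3)*(20 - 1*1))*(-3) = -6*(20 - 1)*(-3) = -6*19*(-3) = -114*(-3) = 342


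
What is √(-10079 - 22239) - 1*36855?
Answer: -36855 + I*√32318 ≈ -36855.0 + 179.77*I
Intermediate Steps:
√(-10079 - 22239) - 1*36855 = √(-32318) - 36855 = I*√32318 - 36855 = -36855 + I*√32318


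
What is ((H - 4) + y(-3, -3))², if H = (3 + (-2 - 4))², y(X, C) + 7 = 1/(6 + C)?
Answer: 25/9 ≈ 2.7778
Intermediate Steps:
y(X, C) = -7 + 1/(6 + C)
H = 9 (H = (3 - 6)² = (-3)² = 9)
((H - 4) + y(-3, -3))² = ((9 - 4) + (-41 - 7*(-3))/(6 - 3))² = (5 + (-41 + 21)/3)² = (5 + (⅓)*(-20))² = (5 - 20/3)² = (-5/3)² = 25/9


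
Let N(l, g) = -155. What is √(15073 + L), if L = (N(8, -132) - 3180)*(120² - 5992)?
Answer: I*√28025607 ≈ 5293.9*I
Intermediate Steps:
L = -28040680 (L = (-155 - 3180)*(120² - 5992) = -3335*(14400 - 5992) = -3335*8408 = -28040680)
√(15073 + L) = √(15073 - 28040680) = √(-28025607) = I*√28025607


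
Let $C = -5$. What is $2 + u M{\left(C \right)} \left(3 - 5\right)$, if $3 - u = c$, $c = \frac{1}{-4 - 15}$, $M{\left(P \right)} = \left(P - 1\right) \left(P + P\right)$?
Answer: $- \frac{6922}{19} \approx -364.32$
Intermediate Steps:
$M{\left(P \right)} = 2 P \left(-1 + P\right)$ ($M{\left(P \right)} = \left(P + \left(-5 + 4\right)\right) 2 P = \left(P - 1\right) 2 P = \left(-1 + P\right) 2 P = 2 P \left(-1 + P\right)$)
$c = - \frac{1}{19}$ ($c = \frac{1}{-19} = - \frac{1}{19} \approx -0.052632$)
$u = \frac{58}{19}$ ($u = 3 - - \frac{1}{19} = 3 + \frac{1}{19} = \frac{58}{19} \approx 3.0526$)
$2 + u M{\left(C \right)} \left(3 - 5\right) = 2 + \frac{58 \cdot 2 \left(-5\right) \left(-1 - 5\right) \left(3 - 5\right)}{19} = 2 + \frac{58 \cdot 2 \left(-5\right) \left(-6\right) \left(-2\right)}{19} = 2 + \frac{58 \cdot 60 \left(-2\right)}{19} = 2 + \frac{58}{19} \left(-120\right) = 2 - \frac{6960}{19} = - \frac{6922}{19}$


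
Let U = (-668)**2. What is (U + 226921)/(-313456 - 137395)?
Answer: -673145/450851 ≈ -1.4931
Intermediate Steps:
U = 446224
(U + 226921)/(-313456 - 137395) = (446224 + 226921)/(-313456 - 137395) = 673145/(-450851) = 673145*(-1/450851) = -673145/450851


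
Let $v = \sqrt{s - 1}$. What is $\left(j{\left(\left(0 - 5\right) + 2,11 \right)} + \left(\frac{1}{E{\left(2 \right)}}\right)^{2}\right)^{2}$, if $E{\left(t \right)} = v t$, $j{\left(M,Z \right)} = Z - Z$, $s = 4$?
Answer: $\frac{1}{144} \approx 0.0069444$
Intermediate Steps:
$v = \sqrt{3}$ ($v = \sqrt{4 - 1} = \sqrt{3} \approx 1.732$)
$j{\left(M,Z \right)} = 0$
$E{\left(t \right)} = t \sqrt{3}$ ($E{\left(t \right)} = \sqrt{3} t = t \sqrt{3}$)
$\left(j{\left(\left(0 - 5\right) + 2,11 \right)} + \left(\frac{1}{E{\left(2 \right)}}\right)^{2}\right)^{2} = \left(0 + \left(\frac{1}{2 \sqrt{3}}\right)^{2}\right)^{2} = \left(0 + \left(\frac{\sqrt{3}}{6}\right)^{2}\right)^{2} = \left(0 + \frac{1}{12}\right)^{2} = \left(\frac{1}{12}\right)^{2} = \frac{1}{144}$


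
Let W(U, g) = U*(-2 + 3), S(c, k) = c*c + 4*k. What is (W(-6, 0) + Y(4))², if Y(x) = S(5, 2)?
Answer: 729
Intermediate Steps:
S(c, k) = c² + 4*k
Y(x) = 33 (Y(x) = 5² + 4*2 = 25 + 8 = 33)
W(U, g) = U (W(U, g) = U*1 = U)
(W(-6, 0) + Y(4))² = (-6 + 33)² = 27² = 729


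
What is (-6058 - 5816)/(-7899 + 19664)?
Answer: -11874/11765 ≈ -1.0093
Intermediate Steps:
(-6058 - 5816)/(-7899 + 19664) = -11874/11765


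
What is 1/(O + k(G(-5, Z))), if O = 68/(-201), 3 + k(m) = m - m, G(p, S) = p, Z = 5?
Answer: -201/671 ≈ -0.29955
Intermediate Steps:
k(m) = -3 (k(m) = -3 + (m - m) = -3 + 0 = -3)
O = -68/201 (O = 68*(-1/201) = -68/201 ≈ -0.33831)
1/(O + k(G(-5, Z))) = 1/(-68/201 - 3) = 1/(-671/201) = -201/671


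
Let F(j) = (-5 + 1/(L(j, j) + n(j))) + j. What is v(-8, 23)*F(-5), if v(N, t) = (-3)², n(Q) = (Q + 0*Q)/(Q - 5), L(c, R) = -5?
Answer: -92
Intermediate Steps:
n(Q) = Q/(-5 + Q) (n(Q) = (Q + 0)/(-5 + Q) = Q/(-5 + Q))
v(N, t) = 9
F(j) = -5 + j + 1/(-5 + j/(-5 + j)) (F(j) = (-5 + 1/(-5 + j/(-5 + j))) + j = -5 + j + 1/(-5 + j/(-5 + j)))
v(-8, 23)*F(-5) = 9*(2*(65 - 23*(-5) + 2*(-5)²)/(-25 + 4*(-5))) = 9*(2*(65 + 115 + 2*25)/(-25 - 20)) = 9*(2*(65 + 115 + 50)/(-45)) = 9*(2*(-1/45)*230) = 9*(-92/9) = -92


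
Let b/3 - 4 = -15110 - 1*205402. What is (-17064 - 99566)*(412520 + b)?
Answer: 29041336520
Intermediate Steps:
b = -661524 (b = 12 + 3*(-15110 - 1*205402) = 12 + 3*(-15110 - 205402) = 12 + 3*(-220512) = 12 - 661536 = -661524)
(-17064 - 99566)*(412520 + b) = (-17064 - 99566)*(412520 - 661524) = -116630*(-249004) = 29041336520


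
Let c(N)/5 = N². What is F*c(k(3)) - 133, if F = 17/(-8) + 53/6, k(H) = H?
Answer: 1351/8 ≈ 168.88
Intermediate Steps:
c(N) = 5*N²
F = 161/24 (F = 17*(-⅛) + 53*(⅙) = -17/8 + 53/6 = 161/24 ≈ 6.7083)
F*c(k(3)) - 133 = 161*(5*3²)/24 - 133 = 161*(5*9)/24 - 133 = (161/24)*45 - 133 = 2415/8 - 133 = 1351/8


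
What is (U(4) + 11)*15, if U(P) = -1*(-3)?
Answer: 210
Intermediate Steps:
U(P) = 3
(U(4) + 11)*15 = (3 + 11)*15 = 14*15 = 210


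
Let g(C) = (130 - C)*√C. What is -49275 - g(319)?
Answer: -49275 + 189*√319 ≈ -45899.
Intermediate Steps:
g(C) = √C*(130 - C)
-49275 - g(319) = -49275 - √319*(130 - 1*319) = -49275 - √319*(130 - 319) = -49275 - √319*(-189) = -49275 - (-189)*√319 = -49275 + 189*√319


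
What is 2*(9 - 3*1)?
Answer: 12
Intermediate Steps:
2*(9 - 3*1) = 2*(9 - 3) = 2*6 = 12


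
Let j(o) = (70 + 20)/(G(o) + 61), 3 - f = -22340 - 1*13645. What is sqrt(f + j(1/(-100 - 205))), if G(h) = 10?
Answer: sqrt(181421898)/71 ≈ 189.71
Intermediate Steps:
f = 35988 (f = 3 - (-22340 - 1*13645) = 3 - (-22340 - 13645) = 3 - 1*(-35985) = 3 + 35985 = 35988)
j(o) = 90/71 (j(o) = (70 + 20)/(10 + 61) = 90/71)
sqrt(f + j(1/(-100 - 205))) = sqrt(35988 + 90/71) = sqrt(2555238/71) = sqrt(181421898)/71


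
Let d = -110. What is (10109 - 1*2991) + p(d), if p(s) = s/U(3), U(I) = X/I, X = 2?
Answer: 6953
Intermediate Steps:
U(I) = 2/I
p(s) = 3*s/2 (p(s) = s/((2/3)) = s/((2*(1/3))) = s/(2/3) = s*(3/2) = 3*s/2)
(10109 - 1*2991) + p(d) = (10109 - 1*2991) + (3/2)*(-110) = (10109 - 2991) - 165 = 7118 - 165 = 6953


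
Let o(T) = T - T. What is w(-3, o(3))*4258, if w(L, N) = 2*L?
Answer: -25548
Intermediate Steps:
o(T) = 0
w(-3, o(3))*4258 = (2*(-3))*4258 = -6*4258 = -25548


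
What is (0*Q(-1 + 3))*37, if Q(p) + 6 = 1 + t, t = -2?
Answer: 0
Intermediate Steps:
Q(p) = -7 (Q(p) = -6 + (1 - 2) = -6 - 1 = -7)
(0*Q(-1 + 3))*37 = (0*(-7))*37 = 0*37 = 0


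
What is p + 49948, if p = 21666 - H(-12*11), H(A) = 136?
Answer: 71478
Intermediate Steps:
p = 21530 (p = 21666 - 1*136 = 21666 - 136 = 21530)
p + 49948 = 21530 + 49948 = 71478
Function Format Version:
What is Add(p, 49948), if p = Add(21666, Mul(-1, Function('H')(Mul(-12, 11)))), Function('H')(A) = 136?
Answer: 71478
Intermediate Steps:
p = 21530 (p = Add(21666, Mul(-1, 136)) = Add(21666, -136) = 21530)
Add(p, 49948) = Add(21530, 49948) = 71478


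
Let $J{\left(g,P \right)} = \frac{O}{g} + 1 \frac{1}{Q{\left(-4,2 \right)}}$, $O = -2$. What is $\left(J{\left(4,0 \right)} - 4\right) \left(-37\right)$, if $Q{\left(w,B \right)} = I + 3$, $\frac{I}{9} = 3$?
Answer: $\frac{2479}{15} \approx 165.27$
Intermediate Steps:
$I = 27$ ($I = 9 \cdot 3 = 27$)
$Q{\left(w,B \right)} = 30$ ($Q{\left(w,B \right)} = 27 + 3 = 30$)
$J{\left(g,P \right)} = \frac{1}{30} - \frac{2}{g}$ ($J{\left(g,P \right)} = - \frac{2}{g} + 1 \cdot \frac{1}{30} = - \frac{2}{g} + \frac{1}{30} = \frac{1}{30} - \frac{2}{g}$)
$\left(J{\left(4,0 \right)} - 4\right) \left(-37\right) = \left(\frac{-60 + 4}{30 \cdot 4} - 4\right) \left(-37\right) = \left(\frac{1}{30} \cdot \frac{1}{4} \left(-56\right) - 4\right) \left(-37\right) = \left(- \frac{7}{15} - 4\right) \left(-37\right) = \left(- \frac{67}{15}\right) \left(-37\right) = \frac{2479}{15}$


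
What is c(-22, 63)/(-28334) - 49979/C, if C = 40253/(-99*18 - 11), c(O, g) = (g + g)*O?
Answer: 1269593910607/570264251 ≈ 2226.3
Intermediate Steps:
c(O, g) = 2*O*g (c(O, g) = (2*g)*O = 2*O*g)
C = -40253/1793 (C = 40253/(-1782 - 11) = 40253/(-1793) = 40253*(-1/1793) = -40253/1793 ≈ -22.450)
c(-22, 63)/(-28334) - 49979/C = (2*(-22)*63)/(-28334) - 49979/(-40253/1793) = -2772*(-1/28334) - 49979*(-1793/40253) = 1386/14167 + 89612347/40253 = 1269593910607/570264251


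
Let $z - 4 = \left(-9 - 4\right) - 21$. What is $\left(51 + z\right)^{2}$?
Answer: $441$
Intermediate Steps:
$z = -30$ ($z = 4 - 34 = -30$)
$\left(51 + z\right)^{2} = \left(51 - 30\right)^{2} = 21^{2} = 441$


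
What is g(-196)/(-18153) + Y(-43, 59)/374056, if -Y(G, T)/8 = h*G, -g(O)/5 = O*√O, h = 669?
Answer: 28767/46757 - 13720*I/18153 ≈ 0.61524 - 0.7558*I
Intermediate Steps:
g(O) = -5*O^(3/2) (g(O) = -5*O*√O = -5*O^(3/2))
Y(G, T) = -5352*G
g(-196)/(-18153) + Y(-43, 59)/374056 = -(-13720)*I/(-18153) - 5352*(-43)/374056 = -(-13720)*I*(-1/18153) + 230136*(1/374056) = (13720*I)*(-1/18153) + 28767/46757 = -13720*I/18153 + 28767/46757 = 28767/46757 - 13720*I/18153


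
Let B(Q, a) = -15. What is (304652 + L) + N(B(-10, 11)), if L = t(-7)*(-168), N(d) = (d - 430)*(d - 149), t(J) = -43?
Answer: 384856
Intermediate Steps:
N(d) = (-430 + d)*(-149 + d)
L = 7224 (L = -43*(-168) = 7224)
(304652 + L) + N(B(-10, 11)) = (304652 + 7224) + (64070 + (-15)² - 579*(-15)) = 311876 + (64070 + 225 + 8685) = 311876 + 72980 = 384856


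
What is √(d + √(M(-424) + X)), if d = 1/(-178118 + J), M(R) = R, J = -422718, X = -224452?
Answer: √(-150209 + 180501949448*I*√56219)/300418 ≈ 15.398 + 15.398*I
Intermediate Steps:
d = -1/600836 (d = 1/(-178118 - 422718) = 1/(-600836) = -1/600836 ≈ -1.6643e-6)
√(d + √(M(-424) + X)) = √(-1/600836 + √(-424 - 224452)) = √(-1/600836 + √(-224876)) = √(-1/600836 + 2*I*√56219)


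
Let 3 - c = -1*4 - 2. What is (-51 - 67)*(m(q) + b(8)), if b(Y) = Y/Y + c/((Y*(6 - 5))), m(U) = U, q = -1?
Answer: -531/4 ≈ -132.75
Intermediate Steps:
c = 9 (c = 3 - (-1*4 - 2) = 3 - (-4 - 2) = 3 - 1*(-6) = 3 + 6 = 9)
b(Y) = 1 + 9/Y (b(Y) = Y/Y + 9/((Y*(6 - 5))) = 1 + 9/((Y*1)) = 1 + 9/Y)
(-51 - 67)*(m(q) + b(8)) = (-51 - 67)*(-1 + (9 + 8)/8) = -118*(-1 + (⅛)*17) = -118*(-1 + 17/8) = -118*9/8 = -531/4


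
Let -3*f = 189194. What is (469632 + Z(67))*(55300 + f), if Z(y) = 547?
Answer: -10952349626/3 ≈ -3.6508e+9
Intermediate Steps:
f = -189194/3 (f = -⅓*189194 = -189194/3 ≈ -63065.)
(469632 + Z(67))*(55300 + f) = (469632 + 547)*(55300 - 189194/3) = 470179*(-23294/3) = -10952349626/3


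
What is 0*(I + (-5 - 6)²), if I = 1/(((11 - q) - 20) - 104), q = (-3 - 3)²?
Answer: 0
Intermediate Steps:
q = 36 (q = (-6)² = 36)
I = -1/149 (I = 1/(((11 - 1*36) - 20) - 104) = 1/(((11 - 36) - 20) - 104) = 1/((-25 - 20) - 104) = 1/(-45 - 104) = 1/(-149) = -1/149 ≈ -0.0067114)
0*(I + (-5 - 6)²) = 0*(-1/149 + (-5 - 6)²) = 0*(-1/149 + (-11)²) = 0*(-1/149 + 121) = 0*(18028/149) = 0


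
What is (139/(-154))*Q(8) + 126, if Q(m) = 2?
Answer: 9563/77 ≈ 124.19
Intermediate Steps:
(139/(-154))*Q(8) + 126 = (139/(-154))*2 + 126 = (139*(-1/154))*2 + 126 = -139/154*2 + 126 = -139/77 + 126 = 9563/77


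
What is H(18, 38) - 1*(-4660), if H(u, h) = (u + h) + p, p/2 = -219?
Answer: 4278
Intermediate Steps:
p = -438 (p = 2*(-219) = -438)
H(u, h) = -438 + h + u (H(u, h) = (u + h) - 438 = (h + u) - 438 = -438 + h + u)
H(18, 38) - 1*(-4660) = (-438 + 38 + 18) - 1*(-4660) = -382 + 4660 = 4278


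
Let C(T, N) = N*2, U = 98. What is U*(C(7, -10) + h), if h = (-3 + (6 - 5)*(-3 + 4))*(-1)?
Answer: -1764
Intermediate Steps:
C(T, N) = 2*N
h = 2 (h = (-3 + 1*1)*(-1) = (-3 + 1)*(-1) = -2*(-1) = 2)
U*(C(7, -10) + h) = 98*(2*(-10) + 2) = 98*(-20 + 2) = 98*(-18) = -1764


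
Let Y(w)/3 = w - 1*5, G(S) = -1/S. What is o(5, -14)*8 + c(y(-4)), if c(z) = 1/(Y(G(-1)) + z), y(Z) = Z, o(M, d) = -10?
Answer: -1281/16 ≈ -80.063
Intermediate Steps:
Y(w) = -15 + 3*w (Y(w) = 3*(w - 1*5) = 3*(w - 5) = 3*(-5 + w) = -15 + 3*w)
c(z) = 1/(-12 + z) (c(z) = 1/((-15 + 3*(-1/(-1))) + z) = 1/((-15 + 3*(-1*(-1))) + z) = 1/((-15 + 3*1) + z) = 1/((-15 + 3) + z) = 1/(-12 + z))
o(5, -14)*8 + c(y(-4)) = -10*8 + 1/(-12 - 4) = -80 + 1/(-16) = -80 - 1/16 = -1281/16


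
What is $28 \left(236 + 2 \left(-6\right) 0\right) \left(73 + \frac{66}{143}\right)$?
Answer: $\frac{6310640}{13} \approx 4.8543 \cdot 10^{5}$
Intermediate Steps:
$28 \left(236 + 2 \left(-6\right) 0\right) \left(73 + \frac{66}{143}\right) = 28 \left(236 - 0\right) \left(73 + 66 \cdot \frac{1}{143}\right) = 28 \left(236 + 0\right) \left(73 + \frac{6}{13}\right) = 28 \cdot 236 \cdot \frac{955}{13} = 28 \cdot \frac{225380}{13} = \frac{6310640}{13}$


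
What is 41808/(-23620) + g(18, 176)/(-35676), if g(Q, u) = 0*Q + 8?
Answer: -93233198/52666695 ≈ -1.7703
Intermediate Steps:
g(Q, u) = 8 (g(Q, u) = 0 + 8 = 8)
41808/(-23620) + g(18, 176)/(-35676) = 41808/(-23620) + 8/(-35676) = 41808*(-1/23620) + 8*(-1/35676) = -10452/5905 - 2/8919 = -93233198/52666695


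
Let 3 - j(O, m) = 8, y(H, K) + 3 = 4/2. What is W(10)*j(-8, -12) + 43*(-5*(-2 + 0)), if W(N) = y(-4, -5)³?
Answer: 435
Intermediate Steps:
y(H, K) = -1 (y(H, K) = -3 + 4/2 = -3 + 4*(½) = -3 + 2 = -1)
j(O, m) = -5 (j(O, m) = 3 - 1*8 = 3 - 8 = -5)
W(N) = -1 (W(N) = (-1)³ = -1)
W(10)*j(-8, -12) + 43*(-5*(-2 + 0)) = -1*(-5) + 43*(-5*(-2 + 0)) = 5 + 43*(-5*(-2)) = 5 + 43*10 = 5 + 430 = 435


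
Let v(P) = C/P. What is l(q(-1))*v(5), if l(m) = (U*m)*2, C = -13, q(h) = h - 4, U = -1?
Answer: -26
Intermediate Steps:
q(h) = -4 + h
l(m) = -2*m (l(m) = -m*2 = -2*m)
v(P) = -13/P
l(q(-1))*v(5) = (-2*(-4 - 1))*(-13/5) = (-2*(-5))*(-13*⅕) = 10*(-13/5) = -26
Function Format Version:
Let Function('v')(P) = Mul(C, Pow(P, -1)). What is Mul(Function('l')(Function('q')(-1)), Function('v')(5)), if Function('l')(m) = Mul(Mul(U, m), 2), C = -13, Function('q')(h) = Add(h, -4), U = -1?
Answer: -26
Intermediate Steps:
Function('q')(h) = Add(-4, h)
Function('l')(m) = Mul(-2, m) (Function('l')(m) = Mul(Mul(-1, m), 2) = Mul(-2, m))
Function('v')(P) = Mul(-13, Pow(P, -1))
Mul(Function('l')(Function('q')(-1)), Function('v')(5)) = Mul(Mul(-2, Add(-4, -1)), Mul(-13, Pow(5, -1))) = Mul(Mul(-2, -5), Mul(-13, Rational(1, 5))) = Mul(10, Rational(-13, 5)) = -26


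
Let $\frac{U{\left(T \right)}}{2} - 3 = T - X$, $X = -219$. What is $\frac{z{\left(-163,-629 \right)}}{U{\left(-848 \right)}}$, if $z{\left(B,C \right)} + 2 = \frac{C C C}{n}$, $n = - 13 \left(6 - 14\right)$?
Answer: $\frac{248858397}{130208} \approx 1911.2$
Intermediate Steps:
$n = 104$ ($n = \left(-13\right) \left(-8\right) = 104$)
$U{\left(T \right)} = 444 + 2 T$ ($U{\left(T \right)} = 6 + 2 \left(T - -219\right) = 6 + 2 \left(T + 219\right) = 6 + 2 \left(219 + T\right) = 6 + \left(438 + 2 T\right) = 444 + 2 T$)
$z{\left(B,C \right)} = -2 + \frac{C^{3}}{104}$ ($z{\left(B,C \right)} = -2 + \frac{C C C}{104} = -2 + C^{2} C \frac{1}{104} = -2 + C^{3} \cdot \frac{1}{104} = -2 + \frac{C^{3}}{104}$)
$\frac{z{\left(-163,-629 \right)}}{U{\left(-848 \right)}} = \frac{-2 + \frac{\left(-629\right)^{3}}{104}}{444 + 2 \left(-848\right)} = \frac{-2 + \frac{1}{104} \left(-248858189\right)}{444 - 1696} = \frac{-2 - \frac{248858189}{104}}{-1252} = \left(- \frac{248858397}{104}\right) \left(- \frac{1}{1252}\right) = \frac{248858397}{130208}$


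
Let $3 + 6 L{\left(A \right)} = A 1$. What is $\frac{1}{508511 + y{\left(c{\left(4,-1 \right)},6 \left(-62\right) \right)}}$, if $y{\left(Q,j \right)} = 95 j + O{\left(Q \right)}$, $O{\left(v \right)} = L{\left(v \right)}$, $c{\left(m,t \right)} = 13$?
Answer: $\frac{3}{1419518} \approx 2.1134 \cdot 10^{-6}$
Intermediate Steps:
$L{\left(A \right)} = - \frac{1}{2} + \frac{A}{6}$ ($L{\left(A \right)} = - \frac{1}{2} + \frac{A 1}{6} = - \frac{1}{2} + \frac{A}{6}$)
$O{\left(v \right)} = - \frac{1}{2} + \frac{v}{6}$
$y{\left(Q,j \right)} = - \frac{1}{2} + 95 j + \frac{Q}{6}$ ($y{\left(Q,j \right)} = 95 j + \left(- \frac{1}{2} + \frac{Q}{6}\right) = - \frac{1}{2} + 95 j + \frac{Q}{6}$)
$\frac{1}{508511 + y{\left(c{\left(4,-1 \right)},6 \left(-62\right) \right)}} = \frac{1}{508511 + \left(- \frac{1}{2} + 95 \cdot 6 \left(-62\right) + \frac{1}{6} \cdot 13\right)} = \frac{1}{508511 + \left(- \frac{1}{2} + 95 \left(-372\right) + \frac{13}{6}\right)} = \frac{1}{508511 - \frac{106015}{3}} = \frac{1}{\frac{1419518}{3}} = \frac{3}{1419518}$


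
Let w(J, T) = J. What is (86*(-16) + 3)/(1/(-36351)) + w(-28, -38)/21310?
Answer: 531790229551/10655 ≈ 4.9910e+7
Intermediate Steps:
(86*(-16) + 3)/(1/(-36351)) + w(-28, -38)/21310 = (86*(-16) + 3)/(1/(-36351)) - 28/21310 = (-1376 + 3)/(-1/36351) - 28*1/21310 = -1373*(-36351) - 14/10655 = 49909923 - 14/10655 = 531790229551/10655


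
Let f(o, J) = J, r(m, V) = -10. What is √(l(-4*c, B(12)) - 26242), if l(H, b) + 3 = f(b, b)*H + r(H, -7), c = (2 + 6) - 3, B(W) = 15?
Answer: I*√26555 ≈ 162.96*I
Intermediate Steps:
c = 5 (c = 8 - 3 = 5)
l(H, b) = -13 + H*b (l(H, b) = -3 + (b*H - 10) = -3 + (H*b - 10) = -3 + (-10 + H*b) = -13 + H*b)
√(l(-4*c, B(12)) - 26242) = √((-13 - 4*5*15) - 26242) = √((-13 - 20*15) - 26242) = √((-13 - 300) - 26242) = √(-313 - 26242) = √(-26555) = I*√26555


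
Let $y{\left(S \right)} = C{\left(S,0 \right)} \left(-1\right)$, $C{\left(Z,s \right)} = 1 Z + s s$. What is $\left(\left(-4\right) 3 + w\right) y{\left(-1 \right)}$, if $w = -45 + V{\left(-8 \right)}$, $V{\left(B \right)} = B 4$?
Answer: $-89$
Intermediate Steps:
$C{\left(Z,s \right)} = Z + s^{2}$
$V{\left(B \right)} = 4 B$
$y{\left(S \right)} = - S$ ($y{\left(S \right)} = \left(S + 0^{2}\right) \left(-1\right) = \left(S + 0\right) \left(-1\right) = S \left(-1\right) = - S$)
$w = -77$ ($w = -45 + 4 \left(-8\right) = -45 - 32 = -77$)
$\left(\left(-4\right) 3 + w\right) y{\left(-1 \right)} = \left(\left(-4\right) 3 - 77\right) \left(\left(-1\right) \left(-1\right)\right) = \left(-12 - 77\right) 1 = \left(-89\right) 1 = -89$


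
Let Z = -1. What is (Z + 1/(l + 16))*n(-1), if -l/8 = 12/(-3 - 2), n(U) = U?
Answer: 171/176 ≈ 0.97159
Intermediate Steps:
l = 96/5 (l = -96/(-3 - 2) = -96/(-5) = -96*(-1)/5 = -8*(-12/5) = 96/5 ≈ 19.200)
(Z + 1/(l + 16))*n(-1) = (-1 + 1/(96/5 + 16))*(-1) = (-1 + 1/(176/5))*(-1) = (-1 + 5/176)*(-1) = -171/176*(-1) = 171/176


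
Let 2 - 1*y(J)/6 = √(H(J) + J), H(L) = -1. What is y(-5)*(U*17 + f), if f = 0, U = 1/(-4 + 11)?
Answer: 204/7 - 102*I*√6/7 ≈ 29.143 - 35.693*I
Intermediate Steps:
U = ⅐ (U = 1/7 = ⅐ ≈ 0.14286)
y(J) = 12 - 6*√(-1 + J)
y(-5)*(U*17 + f) = (12 - 6*√(-1 - 5))*((⅐)*17 + 0) = (12 - 6*I*√6)*(17/7 + 0) = (12 - 6*I*√6)*(17/7) = 204/7 - 102*I*√6/7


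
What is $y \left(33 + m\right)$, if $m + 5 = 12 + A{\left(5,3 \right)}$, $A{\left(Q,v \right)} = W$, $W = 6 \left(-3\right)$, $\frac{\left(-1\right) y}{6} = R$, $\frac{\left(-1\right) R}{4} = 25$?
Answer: $13200$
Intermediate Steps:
$R = -100$ ($R = \left(-4\right) 25 = -100$)
$y = 600$ ($y = \left(-6\right) \left(-100\right) = 600$)
$W = -18$
$A{\left(Q,v \right)} = -18$
$m = -11$ ($m = -5 + \left(12 - 18\right) = -5 - 6 = -11$)
$y \left(33 + m\right) = 600 \left(33 - 11\right) = 600 \cdot 22 = 13200$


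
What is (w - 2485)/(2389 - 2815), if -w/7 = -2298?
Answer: -13601/426 ≈ -31.927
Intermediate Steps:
w = 16086 (w = -7*(-2298) = 16086)
(w - 2485)/(2389 - 2815) = (16086 - 2485)/(2389 - 2815) = 13601/(-426) = 13601*(-1/426) = -13601/426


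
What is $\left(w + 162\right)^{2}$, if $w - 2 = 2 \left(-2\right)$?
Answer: $25600$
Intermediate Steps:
$w = -2$ ($w = 2 + 2 \left(-2\right) = 2 - 4 = -2$)
$\left(w + 162\right)^{2} = \left(-2 + 162\right)^{2} = 160^{2} = 25600$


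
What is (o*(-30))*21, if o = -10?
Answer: 6300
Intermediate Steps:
(o*(-30))*21 = -10*(-30)*21 = 300*21 = 6300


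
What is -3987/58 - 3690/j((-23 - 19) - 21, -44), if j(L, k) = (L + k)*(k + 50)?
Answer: -390939/6206 ≈ -62.994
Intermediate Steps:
j(L, k) = (50 + k)*(L + k) (j(L, k) = (L + k)*(50 + k) = (50 + k)*(L + k))
-3987/58 - 3690/j((-23 - 19) - 21, -44) = -3987/58 - 3690/((-44)² + 50*((-23 - 19) - 21) + 50*(-44) + ((-23 - 19) - 21)*(-44)) = -3987*1/58 - 3690/(1936 + 50*(-42 - 21) - 2200 + (-42 - 21)*(-44)) = -3987/58 - 3690/(1936 + 50*(-63) - 2200 - 63*(-44)) = -3987/58 - 3690/(1936 - 3150 - 2200 + 2772) = -3987/58 - 3690/(-642) = -3987/58 - 3690*(-1/642) = -3987/58 + 615/107 = -390939/6206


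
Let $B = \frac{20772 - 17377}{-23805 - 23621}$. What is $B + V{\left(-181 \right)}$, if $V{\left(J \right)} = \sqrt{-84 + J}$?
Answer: $- \frac{3395}{47426} + i \sqrt{265} \approx -0.071585 + 16.279 i$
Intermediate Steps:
$B = - \frac{3395}{47426}$ ($B = \frac{3395}{-47426} = 3395 \left(- \frac{1}{47426}\right) = - \frac{3395}{47426} \approx -0.071585$)
$B + V{\left(-181 \right)} = - \frac{3395}{47426} + \sqrt{-84 - 181} = - \frac{3395}{47426} + \sqrt{-265} = - \frac{3395}{47426} + i \sqrt{265}$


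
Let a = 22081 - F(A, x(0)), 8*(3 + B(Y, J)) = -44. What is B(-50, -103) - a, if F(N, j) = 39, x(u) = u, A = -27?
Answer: -44101/2 ≈ -22051.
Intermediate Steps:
B(Y, J) = -17/2 (B(Y, J) = -3 + (⅛)*(-44) = -3 - 11/2 = -17/2)
a = 22042 (a = 22081 - 1*39 = 22081 - 39 = 22042)
B(-50, -103) - a = -17/2 - 1*22042 = -17/2 - 22042 = -44101/2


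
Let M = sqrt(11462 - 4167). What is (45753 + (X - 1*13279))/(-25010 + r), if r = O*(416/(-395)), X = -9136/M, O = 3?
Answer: -6413615/4940099 + 360872*sqrt(7295)/7207604441 ≈ -1.2940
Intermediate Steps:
M = sqrt(7295) ≈ 85.411
X = -9136*sqrt(7295)/7295 ≈ -106.97
r = -1248/395 (r = 3*(416/(-395)) = 3*(416*(-1/395)) = 3*(-416/395) = -1248/395 ≈ -3.1595)
(45753 + (X - 1*13279))/(-25010 + r) = (45753 + (-9136*sqrt(7295)/7295 - 1*13279))/(-25010 - 1248/395) = (45753 + (-9136*sqrt(7295)/7295 - 13279))/(-9880198/395) = (45753 + (-13279 - 9136*sqrt(7295)/7295))*(-395/9880198) = (32474 - 9136*sqrt(7295)/7295)*(-395/9880198) = -6413615/4940099 + 360872*sqrt(7295)/7207604441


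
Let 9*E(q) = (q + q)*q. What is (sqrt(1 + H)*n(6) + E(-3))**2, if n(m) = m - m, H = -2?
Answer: 4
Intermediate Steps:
E(q) = 2*q**2/9 (E(q) = ((q + q)*q)/9 = ((2*q)*q)/9 = (2*q**2)/9 = 2*q**2/9)
n(m) = 0
(sqrt(1 + H)*n(6) + E(-3))**2 = (sqrt(1 - 2)*0 + (2/9)*(-3)**2)**2 = (sqrt(-1)*0 + (2/9)*9)**2 = (I*0 + 2)**2 = (0 + 2)**2 = 2**2 = 4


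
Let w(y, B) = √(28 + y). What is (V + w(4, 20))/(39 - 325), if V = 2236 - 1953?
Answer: -283/286 - 2*√2/143 ≈ -1.0093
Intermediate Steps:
V = 283
(V + w(4, 20))/(39 - 325) = (283 + √(28 + 4))/(39 - 325) = (283 + √32)/(-286) = (283 + 4*√2)*(-1/286) = -283/286 - 2*√2/143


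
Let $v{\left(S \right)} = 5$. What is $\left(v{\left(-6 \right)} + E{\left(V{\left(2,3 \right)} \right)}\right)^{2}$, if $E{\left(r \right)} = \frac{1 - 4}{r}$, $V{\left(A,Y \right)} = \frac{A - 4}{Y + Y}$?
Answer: $196$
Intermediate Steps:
$V{\left(A,Y \right)} = \frac{-4 + A}{2 Y}$
$E{\left(r \right)} = - \frac{3}{r}$ ($E{\left(r \right)} = \frac{1 - 4}{r} = - \frac{3}{r}$)
$\left(v{\left(-6 \right)} + E{\left(V{\left(2,3 \right)} \right)}\right)^{2} = \left(5 - \frac{3}{\frac{1}{2} \cdot \frac{1}{3} \left(-4 + 2\right)}\right)^{2} = \left(5 - \frac{3}{\frac{1}{2} \cdot \frac{1}{3} \left(-2\right)}\right)^{2} = \left(5 - \frac{3}{- \frac{1}{3}}\right)^{2} = \left(5 - -9\right)^{2} = \left(5 + 9\right)^{2} = 14^{2} = 196$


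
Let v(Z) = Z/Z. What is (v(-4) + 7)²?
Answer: 64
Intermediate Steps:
v(Z) = 1
(v(-4) + 7)² = (1 + 7)² = 8² = 64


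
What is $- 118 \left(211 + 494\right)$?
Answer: $-83190$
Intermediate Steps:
$- 118 \left(211 + 494\right) = \left(-118\right) 705 = -83190$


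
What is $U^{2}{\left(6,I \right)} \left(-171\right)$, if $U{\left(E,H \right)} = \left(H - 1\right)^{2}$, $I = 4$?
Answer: $-13851$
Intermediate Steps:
$U{\left(E,H \right)} = \left(-1 + H\right)^{2}$
$U^{2}{\left(6,I \right)} \left(-171\right) = \left(\left(-1 + 4\right)^{2}\right)^{2} \left(-171\right) = \left(3^{2}\right)^{2} \left(-171\right) = 9^{2} \left(-171\right) = 81 \left(-171\right) = -13851$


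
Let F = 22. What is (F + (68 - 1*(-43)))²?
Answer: 17689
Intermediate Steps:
(F + (68 - 1*(-43)))² = (22 + (68 - 1*(-43)))² = (22 + (68 + 43))² = (22 + 111)² = 133² = 17689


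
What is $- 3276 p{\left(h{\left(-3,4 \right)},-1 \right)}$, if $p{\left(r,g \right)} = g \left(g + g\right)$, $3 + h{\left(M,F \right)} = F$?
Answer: $-6552$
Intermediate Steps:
$h{\left(M,F \right)} = -3 + F$
$p{\left(r,g \right)} = 2 g^{2}$ ($p{\left(r,g \right)} = g 2 g = 2 g^{2}$)
$- 3276 p{\left(h{\left(-3,4 \right)},-1 \right)} = - 3276 \cdot 2 \left(-1\right)^{2} = - 3276 \cdot 2 \cdot 1 = \left(-3276\right) 2 = -6552$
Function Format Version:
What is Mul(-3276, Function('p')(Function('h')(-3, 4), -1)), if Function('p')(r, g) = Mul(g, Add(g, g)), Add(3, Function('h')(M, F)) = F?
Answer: -6552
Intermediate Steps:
Function('h')(M, F) = Add(-3, F)
Function('p')(r, g) = Mul(2, Pow(g, 2)) (Function('p')(r, g) = Mul(g, Mul(2, g)) = Mul(2, Pow(g, 2)))
Mul(-3276, Function('p')(Function('h')(-3, 4), -1)) = Mul(-3276, Mul(2, Pow(-1, 2))) = Mul(-3276, Mul(2, 1)) = Mul(-3276, 2) = -6552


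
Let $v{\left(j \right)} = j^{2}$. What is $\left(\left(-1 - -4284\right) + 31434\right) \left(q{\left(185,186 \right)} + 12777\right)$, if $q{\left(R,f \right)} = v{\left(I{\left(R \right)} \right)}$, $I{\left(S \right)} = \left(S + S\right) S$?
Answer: $167348977448609$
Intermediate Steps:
$I{\left(S \right)} = 2 S^{2}$ ($I{\left(S \right)} = 2 S S = 2 S^{2}$)
$q{\left(R,f \right)} = 4 R^{4}$ ($q{\left(R,f \right)} = \left(2 R^{2}\right)^{2} = 4 R^{4}$)
$\left(\left(-1 - -4284\right) + 31434\right) \left(q{\left(185,186 \right)} + 12777\right) = \left(\left(-1 - -4284\right) + 31434\right) \left(4 \cdot 185^{4} + 12777\right) = \left(\left(-1 + 4284\right) + 31434\right) \left(4 \cdot 1171350625 + 12777\right) = \left(4283 + 31434\right) \left(4685402500 + 12777\right) = 35717 \cdot 4685415277 = 167348977448609$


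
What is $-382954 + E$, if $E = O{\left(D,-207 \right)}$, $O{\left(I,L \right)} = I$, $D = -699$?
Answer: $-383653$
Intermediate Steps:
$E = -699$
$-382954 + E = -382954 - 699 = -383653$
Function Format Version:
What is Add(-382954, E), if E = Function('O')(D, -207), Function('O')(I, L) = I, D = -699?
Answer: -383653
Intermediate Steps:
E = -699
Add(-382954, E) = Add(-382954, -699) = -383653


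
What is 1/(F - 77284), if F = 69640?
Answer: -1/7644 ≈ -0.00013082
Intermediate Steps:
1/(F - 77284) = 1/(69640 - 77284) = 1/(-7644) = -1/7644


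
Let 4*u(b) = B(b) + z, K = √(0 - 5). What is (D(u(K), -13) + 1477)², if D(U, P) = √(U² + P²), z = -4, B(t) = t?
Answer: (5908 + √(2704 + (4 - I*√5)²))²/16 ≈ 2.2202e+6 - 127.89*I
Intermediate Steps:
K = I*√5 (K = √(-5) = I*√5 ≈ 2.2361*I)
u(b) = -1 + b/4 (u(b) = (b - 4)/4 = (-4 + b)/4 = -1 + b/4)
D(U, P) = √(P² + U²)
(D(u(K), -13) + 1477)² = (√((-13)² + (-1 + (I*√5)/4)²) + 1477)² = (√(169 + (-1 + I*√5/4)²) + 1477)² = (1477 + √(169 + (-1 + I*√5/4)²))²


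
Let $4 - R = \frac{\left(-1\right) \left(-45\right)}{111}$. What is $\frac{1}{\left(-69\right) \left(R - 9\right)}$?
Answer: $\frac{37}{13800} \approx 0.0026812$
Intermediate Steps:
$R = \frac{133}{37}$ ($R = 4 - \frac{\left(-1\right) \left(-45\right)}{111} = 4 - 45 \cdot \frac{1}{111} = 4 - \frac{15}{37} = \frac{133}{37} \approx 3.5946$)
$\frac{1}{\left(-69\right) \left(R - 9\right)} = \frac{1}{\left(-69\right) \left(\frac{133}{37} - 9\right)} = \frac{1}{\left(-69\right) \left(- \frac{200}{37}\right)} = \frac{1}{\frac{13800}{37}} = \frac{37}{13800}$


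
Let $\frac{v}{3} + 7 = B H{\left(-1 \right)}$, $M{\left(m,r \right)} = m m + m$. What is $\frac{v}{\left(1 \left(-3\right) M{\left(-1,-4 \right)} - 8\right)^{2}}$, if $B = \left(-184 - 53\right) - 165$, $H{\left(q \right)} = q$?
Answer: $\frac{1185}{64} \approx 18.516$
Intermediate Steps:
$M{\left(m,r \right)} = m + m^{2}$ ($M{\left(m,r \right)} = m^{2} + m = m + m^{2}$)
$B = -402$ ($B = -237 - 165 = -402$)
$v = 1185$ ($v = -21 + 3 \left(\left(-402\right) \left(-1\right)\right) = -21 + 3 \cdot 402 = -21 + 1206 = 1185$)
$\frac{v}{\left(1 \left(-3\right) M{\left(-1,-4 \right)} - 8\right)^{2}} = \frac{1185}{\left(1 \left(-3\right) \left(- (1 - 1)\right) - 8\right)^{2}} = \frac{1185}{\left(- 3 \left(\left(-1\right) 0\right) - 8\right)^{2}} = \frac{1185}{\left(\left(-3\right) 0 - 8\right)^{2}} = \frac{1185}{\left(0 - 8\right)^{2}} = \frac{1185}{\left(-8\right)^{2}} = \frac{1185}{64}$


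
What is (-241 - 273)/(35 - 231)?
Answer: 257/98 ≈ 2.6224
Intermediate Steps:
(-241 - 273)/(35 - 231) = -514/(-196) = -514*(-1/196) = 257/98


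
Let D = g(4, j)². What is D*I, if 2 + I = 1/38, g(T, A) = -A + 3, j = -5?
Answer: -2400/19 ≈ -126.32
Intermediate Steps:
g(T, A) = 3 - A
D = 64 (D = (3 - 1*(-5))² = (3 + 5)² = 8² = 64)
I = -75/38 (I = -2 + 1/38 = -75/38 ≈ -1.9737)
D*I = 64*(-75/38) = -2400/19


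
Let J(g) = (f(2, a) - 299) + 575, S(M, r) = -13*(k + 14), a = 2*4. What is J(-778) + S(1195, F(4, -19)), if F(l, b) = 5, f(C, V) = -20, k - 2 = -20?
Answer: 308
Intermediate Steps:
k = -18 (k = 2 - 20 = -18)
a = 8
S(M, r) = 52 (S(M, r) = -13*(-18 + 14) = -13*(-4) = 52)
J(g) = 256 (J(g) = (-20 - 299) + 575 = -319 + 575 = 256)
J(-778) + S(1195, F(4, -19)) = 256 + 52 = 308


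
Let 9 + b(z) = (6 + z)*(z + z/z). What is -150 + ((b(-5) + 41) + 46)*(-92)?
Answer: -6958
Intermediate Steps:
b(z) = -9 + (1 + z)*(6 + z) (b(z) = -9 + (6 + z)*(z + z/z) = -9 + (6 + z)*(z + 1) = -9 + (6 + z)*(1 + z) = -9 + (1 + z)*(6 + z))
-150 + ((b(-5) + 41) + 46)*(-92) = -150 + (((-3 + (-5)² + 7*(-5)) + 41) + 46)*(-92) = -150 + (((-3 + 25 - 35) + 41) + 46)*(-92) = -150 + ((-13 + 41) + 46)*(-92) = -150 + (28 + 46)*(-92) = -150 + 74*(-92) = -150 - 6808 = -6958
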